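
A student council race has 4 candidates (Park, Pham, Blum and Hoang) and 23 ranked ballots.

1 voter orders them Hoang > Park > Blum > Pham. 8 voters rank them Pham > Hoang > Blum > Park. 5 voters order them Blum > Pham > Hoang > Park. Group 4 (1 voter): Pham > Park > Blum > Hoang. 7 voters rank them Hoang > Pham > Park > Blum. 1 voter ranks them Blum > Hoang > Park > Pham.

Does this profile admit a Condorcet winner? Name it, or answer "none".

Pham

Check each pair by majority over 23 ballots:
Park vs Pham: Pham wins 21–2.
Park vs Blum: 1+1+7 = 9 for Park, 14 for Blum — Blum by 14–9.
Park vs Hoang: 1 for Park, 22 for Hoang — Hoang by 22–1.
Pham vs Blum: Pham wins 16–7.
Pham vs Hoang: Pham wins 14–9.
Blum–Hoang: Hoang 16–7.
Only Pham has no losses; Pham is the Condorcet winner.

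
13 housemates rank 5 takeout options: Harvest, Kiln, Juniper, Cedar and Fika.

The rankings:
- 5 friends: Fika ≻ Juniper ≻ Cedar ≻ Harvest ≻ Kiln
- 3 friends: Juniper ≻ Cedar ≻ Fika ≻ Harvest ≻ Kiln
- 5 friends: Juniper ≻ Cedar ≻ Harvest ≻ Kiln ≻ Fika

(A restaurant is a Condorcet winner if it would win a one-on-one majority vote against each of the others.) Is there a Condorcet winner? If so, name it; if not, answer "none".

Head-to-head results (13 friends):
Harvest vs Kiln: Harvest wins 13–0.
Harvest vs Juniper: Juniper wins 13–0.
Harvest vs Cedar: Cedar wins 13–0.
Harvest–Fika: Fika 8–5.
Kiln vs Juniper: Juniper, 13–0.
Kiln vs Cedar: Cedar, 13–0.
Kiln vs Fika: Fika wins 8–5.
Juniper vs Cedar: Juniper, 13–0.
Juniper vs Fika: Juniper wins 8–5.
Cedar vs Fika: Cedar, 8–5.
Juniper beats each of Harvest, Kiln, Cedar, Fika — Juniper is the Condorcet winner.

Juniper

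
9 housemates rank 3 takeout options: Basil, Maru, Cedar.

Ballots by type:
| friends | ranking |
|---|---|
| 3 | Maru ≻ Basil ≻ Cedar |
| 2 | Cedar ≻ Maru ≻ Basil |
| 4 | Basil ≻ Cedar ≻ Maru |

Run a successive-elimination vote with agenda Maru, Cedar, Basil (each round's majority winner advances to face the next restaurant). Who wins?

Basil

Round 1: Maru vs Cedar — 3–6, Cedar advances.
Round 2: Cedar vs Basil — 2–7, Basil advances.
The agenda winner is Basil.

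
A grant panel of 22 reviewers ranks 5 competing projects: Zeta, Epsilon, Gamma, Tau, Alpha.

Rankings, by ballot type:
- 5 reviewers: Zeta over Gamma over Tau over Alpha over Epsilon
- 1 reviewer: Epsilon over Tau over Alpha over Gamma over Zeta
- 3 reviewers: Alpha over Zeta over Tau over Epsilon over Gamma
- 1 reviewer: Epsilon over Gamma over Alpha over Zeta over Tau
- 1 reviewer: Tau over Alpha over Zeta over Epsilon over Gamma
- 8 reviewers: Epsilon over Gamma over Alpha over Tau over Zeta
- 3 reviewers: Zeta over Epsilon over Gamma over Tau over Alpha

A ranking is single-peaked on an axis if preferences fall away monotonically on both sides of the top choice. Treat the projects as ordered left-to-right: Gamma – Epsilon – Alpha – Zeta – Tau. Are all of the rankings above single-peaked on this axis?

Axis positions: Gamma=1, Epsilon=2, Alpha=3, Zeta=4, Tau=5.
Ballot type 1: ranking walks positions 4-1-5-3-2; Gamma is ranked above Alpha even though Alpha lies between Gamma and the peak Zeta on the axis — preferences dip and rise again. Not single-peaked.
Ballot type 2: ranking walks positions 2-5-3-1-4; Tau is ranked above Alpha even though Alpha lies between Tau and the peak Epsilon on the axis — preferences dip and rise again. Not single-peaked.
Ballot type 3 (peak Alpha at position 3): ranking walks positions 3-4-5-2-1, expanding outward from the peak — single-peaked.
Ballot type 4 (peak Epsilon at position 2): ranking walks positions 2-1-3-4-5, expanding outward from the peak — single-peaked.
Ballot type 5: ranking walks positions 5-3-4-2-1; Alpha is ranked above Zeta even though Zeta lies between Alpha and the peak Tau on the axis — preferences dip and rise again. Not single-peaked.
Ballot type 6: ranking walks positions 2-1-3-5-4; Tau is ranked above Zeta even though Zeta lies between Tau and the peak Epsilon on the axis — preferences dip and rise again. Not single-peaked.
Ballot type 7: ranking walks positions 4-2-1-5-3; Epsilon is ranked above Alpha even though Alpha lies between Epsilon and the peak Zeta on the axis — preferences dip and rise again. Not single-peaked.
Ballot type 1 violates single-peakedness, so the profile is not single-peaked on this axis.

no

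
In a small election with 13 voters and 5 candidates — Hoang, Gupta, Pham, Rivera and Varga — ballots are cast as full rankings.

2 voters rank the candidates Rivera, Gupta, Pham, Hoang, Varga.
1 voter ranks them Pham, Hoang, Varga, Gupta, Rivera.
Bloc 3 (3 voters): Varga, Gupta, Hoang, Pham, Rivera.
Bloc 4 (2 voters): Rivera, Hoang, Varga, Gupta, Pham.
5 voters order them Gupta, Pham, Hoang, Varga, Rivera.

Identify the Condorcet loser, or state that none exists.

Pairwise majorities:
Hoang vs Gupta: Gupta, 10–3.
Hoang vs Pham: Pham wins 8–5.
Hoang–Rivera: Hoang 9–4.
Hoang–Varga: Hoang 10–3.
Gupta vs Pham: Gupta is ranked higher on 2+3+2+5 = 12 ballots, Pham on 1. Gupta wins 12–1.
Gupta vs Rivera: 1+3+5 = 9 for Gupta, 4 for Rivera — Gupta by 9–4.
Gupta vs Varga: Gupta wins 7–6.
Pham vs Rivera: Pham, 9–4.
Pham vs Varga: Pham, 8–5.
Rivera vs Varga: 4 to 9, Varga.
Rivera is beaten in every head-to-head and is the Condorcet loser.

Rivera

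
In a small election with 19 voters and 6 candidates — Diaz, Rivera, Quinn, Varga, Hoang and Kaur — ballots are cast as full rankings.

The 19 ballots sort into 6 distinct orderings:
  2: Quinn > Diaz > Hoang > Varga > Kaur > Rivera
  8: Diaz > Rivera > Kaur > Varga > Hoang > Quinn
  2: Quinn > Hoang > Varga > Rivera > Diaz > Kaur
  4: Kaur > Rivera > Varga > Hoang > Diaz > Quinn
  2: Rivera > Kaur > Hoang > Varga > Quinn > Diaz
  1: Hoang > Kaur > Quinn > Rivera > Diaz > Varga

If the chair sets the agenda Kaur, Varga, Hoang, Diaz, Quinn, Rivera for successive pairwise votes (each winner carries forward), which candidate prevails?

Round 1: Kaur vs Varga — 15–4, Kaur advances.
Round 2: Kaur vs Hoang — 14–5, Kaur advances.
Round 3: Kaur vs Diaz — 7–12, Diaz advances.
Round 4: Diaz vs Quinn — 12–7, Diaz advances.
Round 5: Diaz vs Rivera — 10–9, Diaz advances.
The agenda winner is Diaz.

Diaz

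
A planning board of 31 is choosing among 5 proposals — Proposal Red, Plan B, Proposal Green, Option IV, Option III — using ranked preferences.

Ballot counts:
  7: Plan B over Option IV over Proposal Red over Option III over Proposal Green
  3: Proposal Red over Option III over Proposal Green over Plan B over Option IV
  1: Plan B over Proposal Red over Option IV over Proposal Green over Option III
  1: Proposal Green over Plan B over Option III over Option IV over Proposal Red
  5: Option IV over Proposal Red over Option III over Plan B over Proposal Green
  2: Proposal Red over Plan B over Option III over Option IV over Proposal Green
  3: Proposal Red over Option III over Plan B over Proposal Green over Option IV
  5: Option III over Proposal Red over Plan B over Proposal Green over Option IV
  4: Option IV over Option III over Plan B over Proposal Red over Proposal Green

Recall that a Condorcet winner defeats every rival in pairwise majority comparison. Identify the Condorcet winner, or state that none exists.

none

Check each pair by majority over 31 ballots:
Proposal Red vs Plan B: 3+5+2+3+5 = 18 for Proposal Red, 13 for Plan B — Proposal Red by 18–13.
Proposal Red vs Proposal Green: Proposal Red preferred on 30 ballots; Proposal Red wins 30–1.
Proposal Red vs Option IV: 14 to 17, Option IV.
Proposal Red vs Option III: 7+3+1+5+2+3 = 21 for Proposal Red, 10 for Option III — Proposal Red by 21–10.
Plan B vs Proposal Green: 27 for Plan B, 4 for Proposal Green — Plan B by 27–4.
Plan B vs Option IV: Plan B is ranked higher on 22 ballots, Option IV on 9. Plan B wins 22–9.
Plan B vs Option III: Plan B is ranked higher on 7+1+1+2 = 11 ballots, Option III on 20. Option III wins 20–11.
Proposal Green vs Option IV: 3+1+3+5 = 12 for Proposal Green, 19 for Option IV — Option IV by 19–12.
Proposal Green vs Option III: 1+1 = 2 for Proposal Green, 29 for Option III — Option III by 29–2.
Option IV vs Option III: Option IV is ranked higher on 7+1+5+4 = 17 ballots, Option III on 14. Option IV wins 17–14.
Every option loses at least once (Proposal Red loses to Option IV; Plan B loses to Proposal Red; Proposal Green loses to Proposal Red; Option IV loses to Plan B; Option III loses to Proposal Red). The majority relation contains the cycle Proposal Red > Plan B > Option IV > Proposal Red, so there is no Condorcet winner.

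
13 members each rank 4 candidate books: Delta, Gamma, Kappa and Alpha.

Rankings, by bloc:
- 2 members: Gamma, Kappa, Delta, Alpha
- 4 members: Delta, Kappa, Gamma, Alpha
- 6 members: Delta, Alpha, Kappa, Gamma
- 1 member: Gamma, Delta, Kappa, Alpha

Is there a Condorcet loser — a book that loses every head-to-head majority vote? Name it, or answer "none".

Alpha

Head-to-head results (13 members):
Delta vs Gamma: 4+6 = 10 for Delta, 3 for Gamma — Delta by 10–3.
Delta–Kappa: Delta 11–2.
Delta vs Alpha: Delta preferred on 2+4+6+1 = 13 ballots; Delta wins 13–0.
Gamma vs Kappa: Gamma preferred on 2+1 = 3 ballots; Kappa wins 10–3.
Gamma vs Alpha: Gamma, 7–6.
Kappa vs Alpha: Kappa preferred on 2+4+1 = 7 ballots; Kappa wins 7–6.
Alpha loses to every other book — it is the Condorcet loser.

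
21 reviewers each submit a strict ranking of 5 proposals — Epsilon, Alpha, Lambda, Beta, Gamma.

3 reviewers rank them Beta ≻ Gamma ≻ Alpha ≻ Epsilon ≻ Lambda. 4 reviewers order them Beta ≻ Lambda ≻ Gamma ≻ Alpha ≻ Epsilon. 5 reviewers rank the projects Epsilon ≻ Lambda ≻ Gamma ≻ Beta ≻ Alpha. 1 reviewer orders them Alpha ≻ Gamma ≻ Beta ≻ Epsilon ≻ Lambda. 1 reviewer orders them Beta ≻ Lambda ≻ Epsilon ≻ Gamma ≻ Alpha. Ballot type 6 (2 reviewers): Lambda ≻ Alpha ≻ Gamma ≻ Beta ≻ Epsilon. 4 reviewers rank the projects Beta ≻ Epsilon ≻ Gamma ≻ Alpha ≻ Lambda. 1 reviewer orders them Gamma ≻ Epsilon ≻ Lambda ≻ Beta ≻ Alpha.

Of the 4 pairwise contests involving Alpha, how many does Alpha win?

0

Alpha against each rival (21 reviewers):
Alpha vs Epsilon: Epsilon wins 11–10.
Alpha vs Lambda: Alpha is ranked higher on 3+1+4 = 8 ballots, Lambda on 13. Lambda wins 13–8.
Alpha vs Beta: Beta, 18–3.
Alpha vs Gamma: Gamma, 18–3.
Alpha beats no one; loses to Epsilon, Lambda, Beta, Gamma — 0 pairwise wins.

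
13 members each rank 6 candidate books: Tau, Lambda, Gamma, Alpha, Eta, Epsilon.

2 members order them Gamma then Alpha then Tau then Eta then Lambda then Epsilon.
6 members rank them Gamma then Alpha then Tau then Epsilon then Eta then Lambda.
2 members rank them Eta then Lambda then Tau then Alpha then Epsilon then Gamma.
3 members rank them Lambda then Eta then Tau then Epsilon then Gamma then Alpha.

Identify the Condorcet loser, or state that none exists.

Pairwise majorities:
Tau–Lambda: Tau 8–5.
Tau–Gamma: Gamma 8–5.
Tau–Alpha: Alpha 8–5.
Tau–Eta: Tau 8–5.
Tau vs Epsilon: Tau is ranked higher on 2+6+2+3 = 13 ballots, Epsilon on 0. Tau wins 13–0.
Lambda vs Gamma: Lambda is ranked higher on 2+3 = 5 ballots, Gamma on 8. Gamma wins 8–5.
Lambda–Alpha: Alpha 8–5.
Lambda vs Eta: Lambda preferred on 3 ballots; Eta wins 10–3.
Lambda vs Epsilon: 7 to 6, Lambda.
Gamma vs Alpha: 2+6+3 = 11 for Gamma, 2 for Alpha — Gamma by 11–2.
Gamma vs Eta: Gamma wins 8–5.
Gamma vs Epsilon: Gamma preferred on 2+6 = 8 ballots; Gamma wins 8–5.
Alpha vs Eta: Alpha preferred on 2+6 = 8 ballots; Alpha wins 8–5.
Alpha–Epsilon: Alpha 10–3.
Eta vs Epsilon: Eta wins 7–6.
Epsilon loses to every other book — it is the Condorcet loser.

Epsilon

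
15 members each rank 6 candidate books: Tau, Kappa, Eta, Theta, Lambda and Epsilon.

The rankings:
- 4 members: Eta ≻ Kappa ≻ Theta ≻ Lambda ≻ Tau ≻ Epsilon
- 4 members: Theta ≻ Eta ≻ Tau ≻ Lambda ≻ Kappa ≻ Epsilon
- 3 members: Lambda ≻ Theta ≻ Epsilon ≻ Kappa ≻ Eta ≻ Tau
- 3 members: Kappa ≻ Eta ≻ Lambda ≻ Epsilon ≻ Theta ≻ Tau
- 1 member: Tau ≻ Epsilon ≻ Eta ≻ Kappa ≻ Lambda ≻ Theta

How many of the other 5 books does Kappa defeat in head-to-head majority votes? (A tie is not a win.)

Kappa against each rival (15 members):
Kappa vs Tau: Kappa, 10–5.
Kappa vs Eta: 6 to 9, Eta.
Kappa vs Theta: Kappa preferred on 4+3+1 = 8 ballots; Kappa wins 8–7.
Kappa vs Lambda: 4+3+1 = 8 for Kappa, 7 for Lambda — Kappa by 8–7.
Kappa vs Epsilon: Kappa preferred on 4+4+3 = 11 ballots; Kappa wins 11–4.
Kappa beats Tau, Theta, Lambda, Epsilon; loses to Eta — 4 pairwise wins.

4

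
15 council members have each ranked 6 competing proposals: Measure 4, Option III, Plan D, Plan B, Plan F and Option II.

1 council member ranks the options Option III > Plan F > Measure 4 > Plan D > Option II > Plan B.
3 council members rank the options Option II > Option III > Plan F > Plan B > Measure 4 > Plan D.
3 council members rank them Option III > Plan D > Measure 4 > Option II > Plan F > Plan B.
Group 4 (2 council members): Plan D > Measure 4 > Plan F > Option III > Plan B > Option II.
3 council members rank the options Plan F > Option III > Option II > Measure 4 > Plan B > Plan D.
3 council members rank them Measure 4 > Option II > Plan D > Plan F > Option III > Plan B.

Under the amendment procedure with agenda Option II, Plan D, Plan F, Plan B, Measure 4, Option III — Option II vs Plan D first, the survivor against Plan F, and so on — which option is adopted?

Option III

Round 1: Option II vs Plan D — 9–6, Option II advances.
Round 2: Option II vs Plan F — 9–6, Option II advances.
Round 3: Option II vs Plan B — 13–2, Option II advances.
Round 4: Option II vs Measure 4 — 6–9, Measure 4 advances.
Round 5: Measure 4 vs Option III — 5–10, Option III advances.
Option III survives the agenda.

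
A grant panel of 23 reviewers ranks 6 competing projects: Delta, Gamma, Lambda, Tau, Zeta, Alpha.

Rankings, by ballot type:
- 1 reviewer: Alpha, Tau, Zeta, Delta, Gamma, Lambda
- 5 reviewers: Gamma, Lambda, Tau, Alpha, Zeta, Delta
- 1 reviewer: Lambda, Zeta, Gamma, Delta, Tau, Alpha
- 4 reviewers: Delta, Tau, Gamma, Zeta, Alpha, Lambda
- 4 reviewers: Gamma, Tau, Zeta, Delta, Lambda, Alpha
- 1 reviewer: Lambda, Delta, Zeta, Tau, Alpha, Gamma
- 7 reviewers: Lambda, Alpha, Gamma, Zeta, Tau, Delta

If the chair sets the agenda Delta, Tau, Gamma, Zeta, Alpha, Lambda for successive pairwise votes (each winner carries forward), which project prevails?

Round 1: Delta vs Tau — 6–17, Tau advances.
Round 2: Tau vs Gamma — 6–17, Gamma advances.
Round 3: Gamma vs Zeta — 20–3, Gamma advances.
Round 4: Gamma vs Alpha — 14–9, Gamma advances.
Round 5: Gamma vs Lambda — 14–9, Gamma advances.
The agenda winner is Gamma.

Gamma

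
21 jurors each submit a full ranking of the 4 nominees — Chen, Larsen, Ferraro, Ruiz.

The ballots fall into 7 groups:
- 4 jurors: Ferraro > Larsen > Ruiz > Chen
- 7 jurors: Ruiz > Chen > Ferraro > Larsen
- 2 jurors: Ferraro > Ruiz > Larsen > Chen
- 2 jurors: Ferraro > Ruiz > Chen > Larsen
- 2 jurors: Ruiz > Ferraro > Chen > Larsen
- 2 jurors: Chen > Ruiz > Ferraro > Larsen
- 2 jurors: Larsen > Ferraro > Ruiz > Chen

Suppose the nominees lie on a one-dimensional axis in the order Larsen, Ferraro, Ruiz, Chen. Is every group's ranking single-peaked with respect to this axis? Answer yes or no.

yes

Axis positions: Larsen=1, Ferraro=2, Ruiz=3, Chen=4.
Group 1 (peak Ferraro at position 2): ranking walks positions 2-1-3-4, expanding outward from the peak — single-peaked.
Group 2 (peak Ruiz at position 3): ranking walks positions 3-4-2-1, expanding outward from the peak — single-peaked.
Group 3 (peak Ferraro at position 2): ranking walks positions 2-3-1-4, expanding outward from the peak — single-peaked.
Group 4 (peak Ferraro at position 2): ranking walks positions 2-3-4-1, expanding outward from the peak — single-peaked.
Group 5 (peak Ruiz at position 3): ranking walks positions 3-2-4-1, expanding outward from the peak — single-peaked.
Group 6 (peak Chen at position 4): ranking walks positions 4-3-2-1, expanding outward from the peak — single-peaked.
Group 7 (peak Larsen at position 1): ranking walks positions 1-2-3-4, expanding outward from the peak — single-peaked.
Every ranking is single-peaked on this axis.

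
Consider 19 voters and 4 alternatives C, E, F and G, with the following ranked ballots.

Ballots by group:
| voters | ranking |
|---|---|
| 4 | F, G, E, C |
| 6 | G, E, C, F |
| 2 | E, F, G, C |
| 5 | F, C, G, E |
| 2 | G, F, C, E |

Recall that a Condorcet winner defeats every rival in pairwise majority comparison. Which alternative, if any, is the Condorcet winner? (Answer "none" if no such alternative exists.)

Head-to-head results (19 voters):
C vs E: E, 12–7.
C vs F: F wins 13–6.
C vs G: G, 14–5.
E vs F: F wins 11–8.
E vs G: E is ranked higher on 2 ballots, G on 17. G wins 17–2.
F–G: F 11–8.
F beats each of C, E, G — F is the Condorcet winner.

F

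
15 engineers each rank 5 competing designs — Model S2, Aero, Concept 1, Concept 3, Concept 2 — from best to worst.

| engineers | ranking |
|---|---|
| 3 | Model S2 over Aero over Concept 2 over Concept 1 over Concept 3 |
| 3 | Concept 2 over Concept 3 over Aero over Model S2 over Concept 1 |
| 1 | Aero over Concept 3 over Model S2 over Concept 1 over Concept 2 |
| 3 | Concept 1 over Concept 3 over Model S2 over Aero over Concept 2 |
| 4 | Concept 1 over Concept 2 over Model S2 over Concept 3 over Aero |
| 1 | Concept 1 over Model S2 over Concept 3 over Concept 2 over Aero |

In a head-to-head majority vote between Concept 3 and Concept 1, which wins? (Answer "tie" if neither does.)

Ballots ranking Concept 3 above Concept 1: 3 + 1 = 4.
Ballots ranking Concept 1 above Concept 3: 15 − 4 = 11.
Concept 1 wins the head-to-head 11–4.

Concept 1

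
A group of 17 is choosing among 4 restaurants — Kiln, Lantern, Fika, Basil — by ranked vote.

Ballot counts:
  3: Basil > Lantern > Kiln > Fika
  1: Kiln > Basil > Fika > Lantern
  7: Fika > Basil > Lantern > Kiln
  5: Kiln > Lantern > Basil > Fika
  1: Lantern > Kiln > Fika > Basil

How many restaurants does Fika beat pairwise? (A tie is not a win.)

Fika against each rival (17 friends):
Fika vs Kiln: Fika is ranked higher on 7 ballots, Kiln on 10. Kiln wins 10–7.
Fika vs Lantern: 1+7 = 8 for Fika, 9 for Lantern — Lantern by 9–8.
Fika vs Basil: Fika preferred on 7+1 = 8 ballots; Basil wins 9–8.
Fika beats no one; loses to Kiln, Lantern, Basil — 0 pairwise wins.

0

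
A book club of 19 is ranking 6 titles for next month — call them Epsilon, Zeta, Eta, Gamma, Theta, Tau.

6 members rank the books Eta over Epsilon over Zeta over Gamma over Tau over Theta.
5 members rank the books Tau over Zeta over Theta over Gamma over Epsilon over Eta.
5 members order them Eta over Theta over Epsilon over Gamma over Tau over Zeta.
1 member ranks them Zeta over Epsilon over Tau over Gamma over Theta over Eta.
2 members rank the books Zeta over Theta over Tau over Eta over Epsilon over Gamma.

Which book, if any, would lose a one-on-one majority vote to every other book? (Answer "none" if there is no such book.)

Head-to-head results (19 members):
Epsilon–Zeta: Epsilon 11–8.
Epsilon vs Eta: 5+1 = 6 for Epsilon, 13 for Eta — Eta by 13–6.
Epsilon vs Gamma: Epsilon is ranked higher on 6+5+1+2 = 14 ballots, Gamma on 5. Epsilon wins 14–5.
Epsilon vs Theta: 7 to 12, Theta.
Epsilon vs Tau: 12 to 7, Epsilon.
Zeta vs Eta: Eta wins 11–8.
Zeta vs Gamma: Zeta, 14–5.
Zeta vs Theta: Zeta wins 14–5.
Zeta vs Tau: 9 to 10, Tau.
Eta vs Gamma: 13 to 6, Eta.
Eta vs Theta: Eta preferred on 6+5 = 11 ballots; Eta wins 11–8.
Eta vs Tau: 6+5 = 11 for Eta, 8 for Tau — Eta by 11–8.
Gamma–Theta: Theta 12–7.
Gamma vs Tau: Gamma, 11–8.
Theta vs Tau: Theta is ranked higher on 5+2 = 7 ballots, Tau on 12. Tau wins 12–7.
Each book has at least one pairwise win (Epsilon beats Zeta; Zeta beats Gamma; Eta beats Epsilon; Gamma beats Tau; Theta beats Epsilon; Tau beats Zeta) — no Condorcet loser.

none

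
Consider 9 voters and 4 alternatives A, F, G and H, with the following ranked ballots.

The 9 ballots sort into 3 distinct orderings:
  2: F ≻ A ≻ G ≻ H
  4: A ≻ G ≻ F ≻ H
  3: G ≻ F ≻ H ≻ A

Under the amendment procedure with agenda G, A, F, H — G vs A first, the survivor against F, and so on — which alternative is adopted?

Round 1: G vs A — 3–6, A advances.
Round 2: A vs F — 4–5, F advances.
Round 3: F vs H — 9–0, F advances.
F survives the agenda.

F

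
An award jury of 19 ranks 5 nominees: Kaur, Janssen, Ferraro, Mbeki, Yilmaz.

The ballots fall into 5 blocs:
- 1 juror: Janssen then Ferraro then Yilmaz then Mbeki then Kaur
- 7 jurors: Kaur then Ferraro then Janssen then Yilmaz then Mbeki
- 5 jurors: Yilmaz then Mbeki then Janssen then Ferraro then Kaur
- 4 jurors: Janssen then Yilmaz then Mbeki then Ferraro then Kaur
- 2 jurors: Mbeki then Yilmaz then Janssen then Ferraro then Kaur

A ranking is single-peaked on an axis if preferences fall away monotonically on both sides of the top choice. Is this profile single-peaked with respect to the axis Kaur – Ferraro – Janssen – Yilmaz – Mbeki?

yes

Axis positions: Kaur=1, Ferraro=2, Janssen=3, Yilmaz=4, Mbeki=5.
Bloc 1 (peak Janssen at position 3): ranking walks positions 3-2-4-5-1, expanding outward from the peak — single-peaked.
Bloc 2 (peak Kaur at position 1): ranking walks positions 1-2-3-4-5, expanding outward from the peak — single-peaked.
Bloc 3 (peak Yilmaz at position 4): ranking walks positions 4-5-3-2-1, expanding outward from the peak — single-peaked.
Bloc 4 (peak Janssen at position 3): ranking walks positions 3-4-5-2-1, expanding outward from the peak — single-peaked.
Bloc 5 (peak Mbeki at position 5): ranking walks positions 5-4-3-2-1, expanding outward from the peak — single-peaked.
Every ranking is single-peaked on this axis.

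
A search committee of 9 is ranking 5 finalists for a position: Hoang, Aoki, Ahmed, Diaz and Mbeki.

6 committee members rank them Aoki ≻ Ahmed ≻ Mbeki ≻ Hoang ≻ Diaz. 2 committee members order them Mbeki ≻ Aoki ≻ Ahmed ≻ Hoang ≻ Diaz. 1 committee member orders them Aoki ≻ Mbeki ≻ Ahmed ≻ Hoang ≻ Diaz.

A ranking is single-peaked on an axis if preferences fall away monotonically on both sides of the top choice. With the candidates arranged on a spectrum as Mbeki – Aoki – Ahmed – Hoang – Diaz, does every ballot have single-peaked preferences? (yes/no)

yes

Axis positions: Mbeki=1, Aoki=2, Ahmed=3, Hoang=4, Diaz=5.
Ballot type 1 (peak Aoki at position 2): ranking walks positions 2-3-1-4-5, expanding outward from the peak — single-peaked.
Ballot type 2 (peak Mbeki at position 1): ranking walks positions 1-2-3-4-5, expanding outward from the peak — single-peaked.
Ballot type 3 (peak Aoki at position 2): ranking walks positions 2-1-3-4-5, expanding outward from the peak — single-peaked.
Every ranking is single-peaked on this axis.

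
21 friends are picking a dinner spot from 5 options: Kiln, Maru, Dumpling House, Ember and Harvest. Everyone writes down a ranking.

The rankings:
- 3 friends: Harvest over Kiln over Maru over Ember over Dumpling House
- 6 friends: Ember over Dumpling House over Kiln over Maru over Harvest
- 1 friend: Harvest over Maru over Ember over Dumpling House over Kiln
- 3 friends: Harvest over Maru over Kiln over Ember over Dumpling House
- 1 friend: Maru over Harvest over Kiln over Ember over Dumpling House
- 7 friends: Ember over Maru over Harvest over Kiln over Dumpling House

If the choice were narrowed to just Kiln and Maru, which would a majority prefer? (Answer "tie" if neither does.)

Ballots ranking Kiln above Maru: 3 + 6 = 9.
Ballots ranking Maru above Kiln: 21 − 9 = 12.
Maru wins the head-to-head 12–9.

Maru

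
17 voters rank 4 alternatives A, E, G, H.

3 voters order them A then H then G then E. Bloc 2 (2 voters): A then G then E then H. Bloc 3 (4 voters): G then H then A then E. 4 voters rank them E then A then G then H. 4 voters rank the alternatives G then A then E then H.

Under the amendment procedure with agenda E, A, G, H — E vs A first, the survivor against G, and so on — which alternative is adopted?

Round 1: E vs A — 4–13, A advances.
Round 2: A vs G — 9–8, A advances.
Round 3: A vs H — 13–4, A advances.
A survives the agenda.

A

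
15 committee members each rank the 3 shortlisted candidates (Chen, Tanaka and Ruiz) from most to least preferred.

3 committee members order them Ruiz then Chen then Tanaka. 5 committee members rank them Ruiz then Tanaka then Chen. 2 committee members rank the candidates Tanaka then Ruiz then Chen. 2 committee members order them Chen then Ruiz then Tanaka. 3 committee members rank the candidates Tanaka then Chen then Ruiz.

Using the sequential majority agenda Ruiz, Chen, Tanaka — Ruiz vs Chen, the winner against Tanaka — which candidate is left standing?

Round 1: Ruiz vs Chen — 10–5, Ruiz advances.
Round 2: Ruiz vs Tanaka — 10–5, Ruiz advances.
Ruiz survives the agenda.

Ruiz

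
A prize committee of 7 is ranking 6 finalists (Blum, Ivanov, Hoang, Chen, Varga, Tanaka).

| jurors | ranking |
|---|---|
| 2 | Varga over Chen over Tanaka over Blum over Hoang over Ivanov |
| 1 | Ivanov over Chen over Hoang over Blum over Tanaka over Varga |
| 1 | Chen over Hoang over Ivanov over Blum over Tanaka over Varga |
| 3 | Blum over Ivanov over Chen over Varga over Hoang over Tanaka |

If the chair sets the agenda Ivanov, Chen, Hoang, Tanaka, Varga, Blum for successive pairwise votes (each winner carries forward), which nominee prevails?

Blum

Round 1: Ivanov vs Chen — 4–3, Ivanov advances.
Round 2: Ivanov vs Hoang — 4–3, Ivanov advances.
Round 3: Ivanov vs Tanaka — 5–2, Ivanov advances.
Round 4: Ivanov vs Varga — 5–2, Ivanov advances.
Round 5: Ivanov vs Blum — 2–5, Blum advances.
Blum survives the agenda.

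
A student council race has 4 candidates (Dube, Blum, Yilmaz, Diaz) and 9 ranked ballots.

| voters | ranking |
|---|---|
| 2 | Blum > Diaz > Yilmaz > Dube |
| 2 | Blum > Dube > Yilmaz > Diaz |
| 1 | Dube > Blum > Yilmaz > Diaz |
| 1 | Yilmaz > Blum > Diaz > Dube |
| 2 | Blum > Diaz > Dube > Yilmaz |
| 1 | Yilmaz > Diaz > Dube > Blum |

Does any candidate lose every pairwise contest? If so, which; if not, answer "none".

none

Pairwise majorities:
Dube vs Blum: 2 to 7, Blum.
Dube vs Yilmaz: Dube wins 5–4.
Dube–Diaz: Diaz 6–3.
Blum–Yilmaz: Blum 7–2.
Blum vs Diaz: Blum is ranked higher on 2+2+1+1+2 = 8 ballots, Diaz on 1. Blum wins 8–1.
Yilmaz vs Diaz: Yilmaz wins 5–4.
Every candidate wins at least one matchup (Dube beats Yilmaz; Blum beats Dube; Yilmaz beats Diaz; Diaz beats Dube), so there is no Condorcet loser.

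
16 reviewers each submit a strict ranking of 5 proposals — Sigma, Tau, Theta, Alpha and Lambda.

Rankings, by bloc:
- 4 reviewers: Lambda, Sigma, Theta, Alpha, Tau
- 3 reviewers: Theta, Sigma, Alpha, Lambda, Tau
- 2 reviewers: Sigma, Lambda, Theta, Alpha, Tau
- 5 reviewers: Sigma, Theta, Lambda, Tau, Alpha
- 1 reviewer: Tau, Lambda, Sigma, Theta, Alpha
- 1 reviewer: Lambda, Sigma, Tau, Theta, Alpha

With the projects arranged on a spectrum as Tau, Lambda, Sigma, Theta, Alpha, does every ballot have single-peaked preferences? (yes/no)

Axis positions: Tau=1, Lambda=2, Sigma=3, Theta=4, Alpha=5.
Bloc 1 (peak Lambda at position 2): ranking walks positions 2-3-4-5-1, expanding outward from the peak — single-peaked.
Bloc 2 (peak Theta at position 4): ranking walks positions 4-3-5-2-1, expanding outward from the peak — single-peaked.
Bloc 3 (peak Sigma at position 3): ranking walks positions 3-2-4-5-1, expanding outward from the peak — single-peaked.
Bloc 4 (peak Sigma at position 3): ranking walks positions 3-4-2-1-5, expanding outward from the peak — single-peaked.
Bloc 5 (peak Tau at position 1): ranking walks positions 1-2-3-4-5, expanding outward from the peak — single-peaked.
Bloc 6 (peak Lambda at position 2): ranking walks positions 2-3-1-4-5, expanding outward from the peak — single-peaked.
Every ranking is single-peaked on this axis.

yes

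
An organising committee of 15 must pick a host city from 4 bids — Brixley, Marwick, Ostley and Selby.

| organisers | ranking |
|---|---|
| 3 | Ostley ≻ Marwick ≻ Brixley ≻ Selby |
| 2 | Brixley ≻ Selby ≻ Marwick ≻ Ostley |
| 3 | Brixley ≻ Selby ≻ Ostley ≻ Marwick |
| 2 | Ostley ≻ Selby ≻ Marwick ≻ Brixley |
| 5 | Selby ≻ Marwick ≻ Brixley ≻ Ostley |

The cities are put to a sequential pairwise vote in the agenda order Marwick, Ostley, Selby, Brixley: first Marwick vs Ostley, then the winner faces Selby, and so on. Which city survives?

Brixley

Round 1: Marwick vs Ostley — 7–8, Ostley advances.
Round 2: Ostley vs Selby — 5–10, Selby advances.
Round 3: Selby vs Brixley — 7–8, Brixley advances.
Brixley survives the agenda.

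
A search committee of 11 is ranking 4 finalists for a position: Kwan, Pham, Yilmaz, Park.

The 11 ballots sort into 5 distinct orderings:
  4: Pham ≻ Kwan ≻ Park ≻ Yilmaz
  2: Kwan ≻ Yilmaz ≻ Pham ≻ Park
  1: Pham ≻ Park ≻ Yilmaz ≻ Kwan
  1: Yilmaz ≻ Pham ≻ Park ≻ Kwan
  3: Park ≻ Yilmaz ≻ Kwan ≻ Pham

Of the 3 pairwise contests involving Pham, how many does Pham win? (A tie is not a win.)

Pham against each rival (11 committee members):
Pham vs Kwan: Pham preferred on 4+1+1 = 6 ballots; Pham wins 6–5.
Pham vs Yilmaz: 4+1 = 5 for Pham, 6 for Yilmaz — Yilmaz by 6–5.
Pham vs Park: 8 to 3, Pham.
Pham beats Kwan, Park; loses to Yilmaz — 2 pairwise wins.

2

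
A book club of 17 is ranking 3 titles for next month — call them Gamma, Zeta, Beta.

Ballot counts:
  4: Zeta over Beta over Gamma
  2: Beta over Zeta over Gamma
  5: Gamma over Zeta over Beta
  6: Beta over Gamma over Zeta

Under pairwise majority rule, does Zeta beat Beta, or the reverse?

Ballots ranking Zeta above Beta: 4 + 5 = 9.
Ballots ranking Beta above Zeta: 17 − 9 = 8.
Zeta wins the head-to-head 9–8.

Zeta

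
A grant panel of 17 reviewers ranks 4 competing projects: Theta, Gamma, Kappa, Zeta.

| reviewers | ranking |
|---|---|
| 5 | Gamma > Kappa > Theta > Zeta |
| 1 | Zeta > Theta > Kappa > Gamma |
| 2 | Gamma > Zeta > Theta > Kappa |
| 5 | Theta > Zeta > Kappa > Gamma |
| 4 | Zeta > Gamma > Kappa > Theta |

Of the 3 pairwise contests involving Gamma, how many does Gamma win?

2

Gamma against each rival (17 reviewers):
Gamma vs Theta: Gamma preferred on 5+2+4 = 11 ballots; Gamma wins 11–6.
Gamma vs Kappa: Gamma is ranked higher on 5+2+4 = 11 ballots, Kappa on 6. Gamma wins 11–6.
Gamma vs Zeta: Zeta, 10–7.
Gamma beats Theta, Kappa; loses to Zeta — 2 pairwise wins.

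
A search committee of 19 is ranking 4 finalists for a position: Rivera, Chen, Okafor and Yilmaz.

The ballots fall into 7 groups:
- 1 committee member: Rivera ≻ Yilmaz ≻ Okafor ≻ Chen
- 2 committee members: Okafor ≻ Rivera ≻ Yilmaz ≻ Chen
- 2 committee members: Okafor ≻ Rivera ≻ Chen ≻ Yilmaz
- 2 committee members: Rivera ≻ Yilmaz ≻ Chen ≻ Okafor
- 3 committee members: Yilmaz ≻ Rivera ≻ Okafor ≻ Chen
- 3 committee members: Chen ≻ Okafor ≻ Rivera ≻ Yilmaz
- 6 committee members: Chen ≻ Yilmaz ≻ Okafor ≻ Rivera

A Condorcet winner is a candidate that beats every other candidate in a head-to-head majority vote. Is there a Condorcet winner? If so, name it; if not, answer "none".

none

Pairwise majorities:
Rivera vs Chen: Rivera, 10–9.
Rivera vs Okafor: Okafor wins 13–6.
Rivera vs Yilmaz: Rivera wins 10–9.
Chen vs Okafor: Chen wins 11–8.
Chen vs Yilmaz: Chen wins 11–8.
Okafor vs Yilmaz: Yilmaz wins 12–7.
Every candidate loses at least once (Rivera loses to Okafor; Chen loses to Rivera; Okafor loses to Chen; Yilmaz loses to Rivera). The majority relation contains the cycle Rivera beats Chen beats Okafor beats Rivera, so there is no Condorcet winner.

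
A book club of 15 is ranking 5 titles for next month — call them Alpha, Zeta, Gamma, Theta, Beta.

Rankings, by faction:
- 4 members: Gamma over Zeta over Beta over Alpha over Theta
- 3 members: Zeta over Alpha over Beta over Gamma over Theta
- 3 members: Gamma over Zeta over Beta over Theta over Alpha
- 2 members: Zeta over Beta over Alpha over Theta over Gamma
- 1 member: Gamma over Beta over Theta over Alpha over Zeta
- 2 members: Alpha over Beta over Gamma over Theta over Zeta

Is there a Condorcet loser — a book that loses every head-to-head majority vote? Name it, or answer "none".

Head-to-head results (15 members):
Alpha–Zeta: Zeta 12–3.
Alpha vs Gamma: Alpha is ranked higher on 3+2+2 = 7 ballots, Gamma on 8. Gamma wins 8–7.
Alpha vs Theta: 11 to 4, Alpha.
Alpha vs Beta: Alpha is ranked higher on 3+2 = 5 ballots, Beta on 10. Beta wins 10–5.
Zeta vs Gamma: Zeta is ranked higher on 3+2 = 5 ballots, Gamma on 10. Gamma wins 10–5.
Zeta vs Theta: Zeta preferred on 4+3+3+2 = 12 ballots; Zeta wins 12–3.
Zeta vs Beta: 4+3+3+2 = 12 for Zeta, 3 for Beta — Zeta by 12–3.
Gamma vs Theta: Gamma, 13–2.
Gamma vs Beta: Gamma wins 8–7.
Theta vs Beta: Theta preferred on 0 ballots; Beta wins 15–0.
Only Theta has no wins; Theta is the Condorcet loser.

Theta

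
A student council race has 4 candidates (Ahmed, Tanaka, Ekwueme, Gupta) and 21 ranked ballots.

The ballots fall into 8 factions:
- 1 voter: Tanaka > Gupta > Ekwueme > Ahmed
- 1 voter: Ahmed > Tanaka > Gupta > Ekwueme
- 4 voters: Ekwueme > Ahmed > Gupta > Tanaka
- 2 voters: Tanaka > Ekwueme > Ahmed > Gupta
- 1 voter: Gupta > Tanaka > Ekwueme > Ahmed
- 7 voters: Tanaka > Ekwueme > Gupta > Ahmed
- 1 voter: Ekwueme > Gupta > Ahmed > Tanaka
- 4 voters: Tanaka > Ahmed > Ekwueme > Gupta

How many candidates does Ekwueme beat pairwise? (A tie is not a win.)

2

Ekwueme against each rival (21 voters):
Ekwueme vs Ahmed: 16 to 5, Ekwueme.
Ekwueme vs Tanaka: Tanaka, 16–5.
Ekwueme–Gupta: Ekwueme 18–3.
Ekwueme beats Ahmed, Gupta; loses to Tanaka — 2 pairwise wins.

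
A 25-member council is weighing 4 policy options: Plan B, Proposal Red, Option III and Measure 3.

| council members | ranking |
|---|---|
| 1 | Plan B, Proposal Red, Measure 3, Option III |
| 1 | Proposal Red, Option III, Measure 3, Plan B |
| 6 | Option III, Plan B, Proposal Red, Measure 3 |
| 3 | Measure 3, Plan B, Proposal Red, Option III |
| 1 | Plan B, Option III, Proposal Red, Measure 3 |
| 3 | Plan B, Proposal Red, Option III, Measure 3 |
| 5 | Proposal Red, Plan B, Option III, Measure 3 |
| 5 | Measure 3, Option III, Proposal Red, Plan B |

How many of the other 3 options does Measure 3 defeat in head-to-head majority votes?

0

Measure 3 against each rival (25 council members):
Measure 3 vs Plan B: Plan B, 16–9.
Measure 3–Proposal Red: Proposal Red 17–8.
Measure 3 vs Option III: Measure 3 is ranked higher on 1+3+5 = 9 ballots, Option III on 16. Option III wins 16–9.
Measure 3 beats no one; loses to Plan B, Proposal Red, Option III — 0 pairwise wins.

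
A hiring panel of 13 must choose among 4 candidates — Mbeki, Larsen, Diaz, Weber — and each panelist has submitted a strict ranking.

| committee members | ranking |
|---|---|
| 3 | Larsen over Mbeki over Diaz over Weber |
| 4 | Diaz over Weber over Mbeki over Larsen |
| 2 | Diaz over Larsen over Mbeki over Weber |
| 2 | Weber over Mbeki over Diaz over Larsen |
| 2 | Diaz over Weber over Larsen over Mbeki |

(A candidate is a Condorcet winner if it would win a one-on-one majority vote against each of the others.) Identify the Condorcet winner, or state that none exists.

Pairwise majorities:
Mbeki vs Larsen: Larsen wins 7–6.
Mbeki vs Diaz: Diaz wins 8–5.
Mbeki vs Weber: Weber, 8–5.
Larsen–Diaz: Diaz 10–3.
Larsen–Weber: Weber 8–5.
Diaz vs Weber: Diaz, 11–2.
Diaz wins every pairwise contest, so Diaz is the Condorcet winner.

Diaz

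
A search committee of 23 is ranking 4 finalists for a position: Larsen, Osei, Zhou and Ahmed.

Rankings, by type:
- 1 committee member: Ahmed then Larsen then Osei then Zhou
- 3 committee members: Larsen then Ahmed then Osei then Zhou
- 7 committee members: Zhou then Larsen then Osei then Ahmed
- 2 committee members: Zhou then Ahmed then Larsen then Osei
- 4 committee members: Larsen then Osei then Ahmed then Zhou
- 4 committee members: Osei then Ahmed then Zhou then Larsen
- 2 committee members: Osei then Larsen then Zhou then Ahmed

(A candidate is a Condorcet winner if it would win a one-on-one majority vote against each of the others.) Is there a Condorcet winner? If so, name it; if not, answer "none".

Pairwise majorities:
Larsen vs Osei: 1+3+7+2+4 = 17 for Larsen, 6 for Osei — Larsen by 17–6.
Larsen vs Zhou: 10 to 13, Zhou.
Larsen vs Ahmed: Larsen preferred on 3+7+4+2 = 16 ballots; Larsen wins 16–7.
Osei vs Zhou: Osei preferred on 1+3+4+4+2 = 14 ballots; Osei wins 14–9.
Osei vs Ahmed: 7+4+4+2 = 17 for Osei, 6 for Ahmed — Osei by 17–6.
Zhou vs Ahmed: Zhou is ranked higher on 7+2+2 = 11 ballots, Ahmed on 12. Ahmed wins 12–11.
Every candidate loses at least once (Larsen loses to Zhou; Osei loses to Larsen; Zhou loses to Osei; Ahmed loses to Larsen). The majority relation contains the cycle Larsen > Osei > Zhou > Larsen, so there is no Condorcet winner.

none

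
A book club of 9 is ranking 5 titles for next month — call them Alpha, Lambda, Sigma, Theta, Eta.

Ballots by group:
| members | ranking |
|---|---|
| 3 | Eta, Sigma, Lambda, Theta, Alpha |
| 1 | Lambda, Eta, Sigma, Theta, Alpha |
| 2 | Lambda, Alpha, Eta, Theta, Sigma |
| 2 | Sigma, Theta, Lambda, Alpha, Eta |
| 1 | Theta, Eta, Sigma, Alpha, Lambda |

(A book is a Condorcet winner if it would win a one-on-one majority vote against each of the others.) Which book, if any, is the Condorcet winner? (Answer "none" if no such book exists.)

none

Pairwise majorities:
Alpha vs Lambda: Alpha is ranked higher on 1 ballot, Lambda on 8. Lambda wins 8–1.
Alpha vs Sigma: 2 to 7, Sigma.
Alpha vs Theta: 2 for Alpha, 7 for Theta — Theta by 7–2.
Alpha vs Eta: 2+2 = 4 for Alpha, 5 for Eta — Eta by 5–4.
Lambda vs Sigma: Lambda is ranked higher on 1+2 = 3 ballots, Sigma on 6. Sigma wins 6–3.
Lambda vs Theta: Lambda preferred on 3+1+2 = 6 ballots; Lambda wins 6–3.
Lambda vs Eta: Lambda preferred on 1+2+2 = 5 ballots; Lambda wins 5–4.
Sigma vs Theta: Sigma preferred on 3+1+2 = 6 ballots; Sigma wins 6–3.
Sigma vs Eta: 2 to 7, Eta.
Theta vs Eta: Theta is ranked higher on 2+1 = 3 ballots, Eta on 6. Eta wins 6–3.
No book is unbeaten: Alpha loses to Lambda; Lambda loses to Sigma; Sigma loses to Eta; Theta loses to Lambda; Eta loses to Lambda. In particular Lambda > Eta > Sigma > Lambda is a majority cycle — no Condorcet winner exists.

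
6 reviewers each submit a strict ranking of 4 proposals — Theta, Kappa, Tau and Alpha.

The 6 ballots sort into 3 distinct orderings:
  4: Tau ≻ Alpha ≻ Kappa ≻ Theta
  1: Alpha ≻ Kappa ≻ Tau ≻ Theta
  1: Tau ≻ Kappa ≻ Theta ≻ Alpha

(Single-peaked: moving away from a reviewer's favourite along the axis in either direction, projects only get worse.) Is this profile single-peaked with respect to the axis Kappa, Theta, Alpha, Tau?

no

Axis positions: Kappa=1, Theta=2, Alpha=3, Tau=4.
Bloc 1: ranking walks positions 4-3-1-2; Kappa is ranked above Theta even though Theta lies between Kappa and the peak Tau on the axis — preferences dip and rise again. Not single-peaked.
Bloc 2: ranking walks positions 3-1-4-2; Kappa is ranked above Theta even though Theta lies between Kappa and the peak Alpha on the axis — preferences dip and rise again. Not single-peaked.
Bloc 3: ranking walks positions 4-1-2-3; Kappa is ranked above Alpha even though Alpha lies between Kappa and the peak Tau on the axis — preferences dip and rise again. Not single-peaked.
Bloc 1 violates single-peakedness, so the profile is not single-peaked on this axis.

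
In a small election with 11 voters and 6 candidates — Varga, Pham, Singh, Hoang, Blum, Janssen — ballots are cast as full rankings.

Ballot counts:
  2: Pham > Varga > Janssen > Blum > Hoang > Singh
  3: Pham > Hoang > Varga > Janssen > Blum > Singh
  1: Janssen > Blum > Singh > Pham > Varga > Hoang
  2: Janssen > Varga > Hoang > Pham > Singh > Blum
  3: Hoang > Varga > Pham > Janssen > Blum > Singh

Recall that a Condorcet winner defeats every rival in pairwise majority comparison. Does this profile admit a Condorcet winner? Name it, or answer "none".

Head-to-head results (11 voters):
Varga vs Pham: Varga is ranked higher on 2+3 = 5 ballots, Pham on 6. Pham wins 6–5.
Varga vs Singh: Varga preferred on 2+3+2+3 = 10 ballots; Varga wins 10–1.
Varga vs Hoang: Varga preferred on 2+1+2 = 5 ballots; Hoang wins 6–5.
Varga vs Blum: Varga is ranked higher on 2+3+2+3 = 10 ballots, Blum on 1. Varga wins 10–1.
Varga vs Janssen: Varga preferred on 2+3+3 = 8 ballots; Varga wins 8–3.
Pham vs Singh: Pham preferred on 2+3+2+3 = 10 ballots; Pham wins 10–1.
Pham vs Hoang: Pham is ranked higher on 2+3+1 = 6 ballots, Hoang on 5. Pham wins 6–5.
Pham vs Blum: Pham is ranked higher on 2+3+2+3 = 10 ballots, Blum on 1. Pham wins 10–1.
Pham vs Janssen: Pham is ranked higher on 2+3+3 = 8 ballots, Janssen on 3. Pham wins 8–3.
Singh vs Hoang: Singh preferred on 1 ballot; Hoang wins 10–1.
Singh vs Blum: 2 to 9, Blum.
Singh vs Janssen: Singh is ranked higher on 0 ballots, Janssen on 11. Janssen wins 11–0.
Hoang vs Blum: Hoang is ranked higher on 3+2+3 = 8 ballots, Blum on 3. Hoang wins 8–3.
Hoang vs Janssen: 3+3 = 6 for Hoang, 5 for Janssen — Hoang by 6–5.
Blum vs Janssen: 0 for Blum, 11 for Janssen — Janssen by 11–0.
Only Pham has no losses; Pham is the Condorcet winner.

Pham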